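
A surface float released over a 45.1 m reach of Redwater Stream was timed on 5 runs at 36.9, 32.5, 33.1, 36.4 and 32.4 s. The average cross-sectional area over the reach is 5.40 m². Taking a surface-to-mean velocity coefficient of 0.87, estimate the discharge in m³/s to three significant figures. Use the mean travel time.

t̄ = (36.9 + 32.5 + 33.1 + 36.4 + 32.4) / 5 = 34.26 s
v_surface = L / t̄ = 45.1 / 34.26 = 1.316 m/s
v_mean = 0.87 × 1.316 = 1.145 m/s
Q = A × v_mean = 5.40 × 1.145 = 6.184 m³/s

6.18 m³/s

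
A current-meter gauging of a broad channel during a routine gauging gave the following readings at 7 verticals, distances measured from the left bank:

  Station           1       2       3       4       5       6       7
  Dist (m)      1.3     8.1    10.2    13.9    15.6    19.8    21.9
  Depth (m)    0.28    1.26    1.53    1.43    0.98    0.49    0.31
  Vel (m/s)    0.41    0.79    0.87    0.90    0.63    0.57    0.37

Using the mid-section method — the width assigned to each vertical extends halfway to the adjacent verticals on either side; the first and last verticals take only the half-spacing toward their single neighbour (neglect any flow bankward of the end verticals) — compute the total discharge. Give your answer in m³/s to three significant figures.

15.0 m³/s

w_1 = (8.1 − 1.3)/2 = 3.4 m; q_1 = 0.41 × 0.28 × 3.4 = 0.3903 m³/s
w_2 = (10.2 − 1.3)/2 = 4.45 m; q_2 = 0.79 × 1.26 × 4.45 = 4.430 m³/s
w_3 = (13.9 − 8.1)/2 = 2.9 m; q_3 = 0.87 × 1.53 × 2.9 = 3.860 m³/s
w_4 = (15.6 − 10.2)/2 = 2.7 m; q_4 = 0.90 × 1.43 × 2.7 = 3.475 m³/s
w_5 = (19.8 − 13.9)/2 = 2.95 m; q_5 = 0.63 × 0.98 × 2.95 = 1.821 m³/s
w_6 = (21.9 − 15.6)/2 = 3.15 m; q_6 = 0.57 × 0.49 × 3.15 = 0.8798 m³/s
w_7 = (21.9 − 19.8)/2 = 1.05 m; q_7 = 0.37 × 0.31 × 1.05 = 0.1204 m³/s
Q = Σ qᵢ = 14.98 m³/s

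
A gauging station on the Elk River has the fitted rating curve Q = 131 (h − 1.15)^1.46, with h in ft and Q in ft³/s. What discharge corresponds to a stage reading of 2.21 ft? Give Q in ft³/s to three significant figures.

143 ft³/s

Q = 131 × (2.21 − 1.15)^1.46 = 131 × 1.06^1.46 = 142.6 ft³/s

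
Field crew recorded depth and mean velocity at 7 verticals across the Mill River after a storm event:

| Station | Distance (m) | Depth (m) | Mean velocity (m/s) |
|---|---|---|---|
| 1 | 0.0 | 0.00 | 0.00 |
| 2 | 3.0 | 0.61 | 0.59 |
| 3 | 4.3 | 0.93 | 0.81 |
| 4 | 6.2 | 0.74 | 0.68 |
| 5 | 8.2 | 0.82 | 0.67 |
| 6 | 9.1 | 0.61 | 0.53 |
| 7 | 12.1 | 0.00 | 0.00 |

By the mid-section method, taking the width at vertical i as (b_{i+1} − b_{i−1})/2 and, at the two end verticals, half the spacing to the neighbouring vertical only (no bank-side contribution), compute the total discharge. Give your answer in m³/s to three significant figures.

4.39 m³/s

w_2 = (4.3 − 0.0)/2 = 2.15 m; q_2 = 0.59 × 0.61 × 2.15 = 0.7738 m³/s
w_3 = (6.2 − 3.0)/2 = 1.6 m; q_3 = 0.81 × 0.93 × 1.6 = 1.205 m³/s
w_4 = (8.2 − 4.3)/2 = 1.95 m; q_4 = 0.68 × 0.74 × 1.95 = 0.9812 m³/s
w_5 = (9.1 − 6.2)/2 = 1.45 m; q_5 = 0.67 × 0.82 × 1.45 = 0.7966 m³/s
w_6 = (12.1 − 8.2)/2 = 1.95 m; q_6 = 0.53 × 0.61 × 1.95 = 0.6304 m³/s
Stations 1, 7 contribute zero (depth or velocity is 0).
Q = Σ qᵢ = 4.387 m³/s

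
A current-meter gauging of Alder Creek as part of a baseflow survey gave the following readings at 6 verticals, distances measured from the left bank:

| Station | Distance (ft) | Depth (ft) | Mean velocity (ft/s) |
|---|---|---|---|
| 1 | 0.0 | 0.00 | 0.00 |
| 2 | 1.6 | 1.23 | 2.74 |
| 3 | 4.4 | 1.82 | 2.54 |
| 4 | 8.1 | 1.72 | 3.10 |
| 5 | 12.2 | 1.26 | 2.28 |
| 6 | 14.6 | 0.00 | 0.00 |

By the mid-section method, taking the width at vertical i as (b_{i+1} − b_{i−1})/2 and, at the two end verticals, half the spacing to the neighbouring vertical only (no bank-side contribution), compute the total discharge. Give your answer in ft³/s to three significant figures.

w_2 = (4.4 − 0.0)/2 = 2.2 ft; q_2 = 2.74 × 1.23 × 2.2 = 7.414 ft³/s
w_3 = (8.1 − 1.6)/2 = 3.25 ft; q_3 = 2.54 × 1.82 × 3.25 = 15.02 ft³/s
w_4 = (12.2 − 4.4)/2 = 3.9 ft; q_4 = 3.10 × 1.72 × 3.9 = 20.79 ft³/s
w_5 = (14.6 − 8.1)/2 = 3.25 ft; q_5 = 2.28 × 1.26 × 3.25 = 9.337 ft³/s
Stations 1, 6 contribute zero (depth or velocity is 0).
Q = Σ qᵢ = 52.57 ft³/s

52.6 ft³/s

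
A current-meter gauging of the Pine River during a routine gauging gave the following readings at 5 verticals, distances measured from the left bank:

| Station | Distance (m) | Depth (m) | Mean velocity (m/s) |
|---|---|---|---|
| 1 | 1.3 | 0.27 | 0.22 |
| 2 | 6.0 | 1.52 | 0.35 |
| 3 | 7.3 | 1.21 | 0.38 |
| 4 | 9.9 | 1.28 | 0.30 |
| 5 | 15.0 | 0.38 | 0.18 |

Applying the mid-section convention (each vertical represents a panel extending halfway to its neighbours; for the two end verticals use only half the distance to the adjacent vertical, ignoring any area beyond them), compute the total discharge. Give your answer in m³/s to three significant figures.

w_1 = (6.0 − 1.3)/2 = 2.35 m; q_1 = 0.22 × 0.27 × 2.35 = 0.1396 m³/s
w_2 = (7.3 − 1.3)/2 = 3 m; q_2 = 0.35 × 1.52 × 3 = 1.596 m³/s
w_3 = (9.9 − 6.0)/2 = 1.95 m; q_3 = 0.38 × 1.21 × 1.95 = 0.8966 m³/s
w_4 = (15.0 − 7.3)/2 = 3.85 m; q_4 = 0.30 × 1.28 × 3.85 = 1.478 m³/s
w_5 = (15.0 − 9.9)/2 = 2.55 m; q_5 = 0.18 × 0.38 × 2.55 = 0.1744 m³/s
Q = Σ qᵢ = 4.285 m³/s

4.29 m³/s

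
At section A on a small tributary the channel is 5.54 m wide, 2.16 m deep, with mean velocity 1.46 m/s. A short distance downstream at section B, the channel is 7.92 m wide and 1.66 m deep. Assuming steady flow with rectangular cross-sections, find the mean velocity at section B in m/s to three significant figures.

1.33 m/s

Q = A₁V₁ = (5.54×2.16) × 1.46 = 17.47 m³/s
A₂ = 7.92 × 1.66 = 13.15 m²
V₂ = Q/A₂ = 17.47/13.15 = 1.329 m/s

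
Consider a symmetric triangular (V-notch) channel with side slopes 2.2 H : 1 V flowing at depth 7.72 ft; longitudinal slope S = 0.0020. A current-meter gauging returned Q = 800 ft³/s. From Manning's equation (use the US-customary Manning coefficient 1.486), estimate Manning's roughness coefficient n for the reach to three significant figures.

A = z·y² = 2.2×7.72² = 131.1 ft²
P = 2y√(1+z²) = 2×7.72×√(1+2.2²) = 37.31 ft
R = A/P = 131.1/37.31 = 3.514 ft
n = (1.486/Q)·A·R^(2/3)·S^(1/2) = (1.486/800) × 131.1 × 2.311 × 0.04472 = 0.02518

0.0252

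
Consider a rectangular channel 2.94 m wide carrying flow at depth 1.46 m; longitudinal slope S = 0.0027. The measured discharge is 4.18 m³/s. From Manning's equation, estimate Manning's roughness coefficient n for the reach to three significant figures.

0.0434

A = b·y = 2.94 × 1.46 = 4.292 m²
P = b + 2y = 2.94 + 2×1.46 = 5.860 m
R = A/P = 4.292/5.860 = 0.7325 m
n = (1/Q)·A·R^(2/3)·S^(1/2) = (1/4.18) × 4.292 × 0.8126 × 0.05196 = 0.04336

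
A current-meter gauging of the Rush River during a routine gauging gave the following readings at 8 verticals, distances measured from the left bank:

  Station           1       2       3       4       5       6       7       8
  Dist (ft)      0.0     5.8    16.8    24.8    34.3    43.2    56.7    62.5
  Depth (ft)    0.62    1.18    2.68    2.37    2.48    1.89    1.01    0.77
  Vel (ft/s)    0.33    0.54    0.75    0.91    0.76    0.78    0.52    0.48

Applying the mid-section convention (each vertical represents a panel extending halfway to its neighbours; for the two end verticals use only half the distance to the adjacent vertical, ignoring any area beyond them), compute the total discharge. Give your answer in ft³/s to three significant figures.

w_1 = (5.8 − 0.0)/2 = 2.9 ft; q_1 = 0.33 × 0.62 × 2.9 = 0.5933 ft³/s
w_2 = (16.8 − 0.0)/2 = 8.4 ft; q_2 = 0.54 × 1.18 × 8.4 = 5.352 ft³/s
w_3 = (24.8 − 5.8)/2 = 9.5 ft; q_3 = 0.75 × 2.68 × 9.5 = 19.10 ft³/s
w_4 = (34.3 − 16.8)/2 = 8.75 ft; q_4 = 0.91 × 2.37 × 8.75 = 18.87 ft³/s
w_5 = (43.2 − 24.8)/2 = 9.2 ft; q_5 = 0.76 × 2.48 × 9.2 = 17.34 ft³/s
w_6 = (56.7 − 34.3)/2 = 11.2 ft; q_6 = 0.78 × 1.89 × 11.2 = 16.51 ft³/s
w_7 = (62.5 − 43.2)/2 = 9.65 ft; q_7 = 0.52 × 1.01 × 9.65 = 5.068 ft³/s
w_8 = (62.5 − 56.7)/2 = 2.9 ft; q_8 = 0.48 × 0.77 × 2.9 = 1.072 ft³/s
Q = Σ qᵢ = 83.90 ft³/s

83.9 ft³/s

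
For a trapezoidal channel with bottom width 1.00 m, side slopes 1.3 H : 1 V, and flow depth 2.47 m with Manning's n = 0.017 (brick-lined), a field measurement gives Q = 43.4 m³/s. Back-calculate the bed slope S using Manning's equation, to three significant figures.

0.00421

A = (b + z·y)·y = (1.00 + 1.3×2.47)×2.47 = 10.40 m²
P = b + 2y√(1+z²) = 1.00 + 2×2.47×√(1+1.3²) = 9.102 m
R = A/P = 10.40/9.102 = 1.143 m
S = (Q·n / (1·A·R^(2/3)))² = (43.4×0.017 / (1×10.40×1.093))² = 0.004212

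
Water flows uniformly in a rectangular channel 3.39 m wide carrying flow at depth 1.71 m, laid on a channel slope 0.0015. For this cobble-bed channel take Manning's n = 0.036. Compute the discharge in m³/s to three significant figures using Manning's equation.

5.60 m³/s

A = b·y = 3.39 × 1.71 = 5.797 m²
P = b + 2y = 3.39 + 2×1.71 = 6.810 m
R = A/P = 5.797/6.810 = 0.8512 m
Q = (1/n)·A·R^(2/3)·S^(1/2) = (1/0.036) × 5.797 × 0.8512^(2/3) × 0.0015^(1/2) = 5.602 m³/s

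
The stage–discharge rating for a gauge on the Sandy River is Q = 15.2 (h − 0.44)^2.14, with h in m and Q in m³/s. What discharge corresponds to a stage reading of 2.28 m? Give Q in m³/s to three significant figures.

56.0 m³/s

Q = 15.2 × (2.28 − 0.44)^2.14 = 15.2 × 1.84^2.14 = 56.05 m³/s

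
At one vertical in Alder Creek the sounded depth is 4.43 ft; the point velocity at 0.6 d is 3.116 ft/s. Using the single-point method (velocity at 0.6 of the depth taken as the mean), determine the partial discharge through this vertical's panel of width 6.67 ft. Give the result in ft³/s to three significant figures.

v̄ = v₀.₆ = 3.116 ft/s
q = v̄ × d × w = 3.116 × 4.43 × 6.67 = 92.07 ft³/s

92.1 ft³/s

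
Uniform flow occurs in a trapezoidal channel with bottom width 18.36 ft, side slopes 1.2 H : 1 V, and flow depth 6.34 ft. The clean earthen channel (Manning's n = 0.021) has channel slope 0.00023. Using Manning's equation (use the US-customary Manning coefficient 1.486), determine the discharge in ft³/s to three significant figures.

A = (b + z·y)·y = (18.36 + 1.2×6.34)×6.34 = 164.6 ft²
P = b + 2y√(1+z²) = 18.36 + 2×6.34×√(1+1.2²) = 38.17 ft
R = A/P = 164.6/38.17 = 4.314 ft
Q = (1.486/n)·A·R^(2/3)·S^(1/2) = (1.486/0.021) × 164.6 × 4.314^(2/3) × 0.00023^(1/2) = 468.2 ft³/s

468 ft³/s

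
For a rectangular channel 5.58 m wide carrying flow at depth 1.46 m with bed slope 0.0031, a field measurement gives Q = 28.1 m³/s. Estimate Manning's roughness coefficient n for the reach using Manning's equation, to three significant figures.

0.0157

A = b·y = 5.58 × 1.46 = 8.147 m²
P = b + 2y = 5.58 + 2×1.46 = 8.500 m
R = A/P = 8.147/8.500 = 0.9584 m
n = (1/Q)·A·R^(2/3)·S^(1/2) = (1/28.1) × 8.147 × 0.9721 × 0.05568 = 0.01569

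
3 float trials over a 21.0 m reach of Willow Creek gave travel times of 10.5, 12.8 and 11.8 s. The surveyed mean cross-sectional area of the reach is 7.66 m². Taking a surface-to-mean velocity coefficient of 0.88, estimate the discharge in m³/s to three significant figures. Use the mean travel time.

12.1 m³/s

t̄ = (10.5 + 12.8 + 11.8) / 3 = 11.7 s
v_surface = L / t̄ = 21.0 / 11.7 = 1.795 m/s
v_mean = 0.88 × 1.795 = 1.579 m/s
Q = A × v_mean = 7.66 × 1.579 = 12.10 m³/s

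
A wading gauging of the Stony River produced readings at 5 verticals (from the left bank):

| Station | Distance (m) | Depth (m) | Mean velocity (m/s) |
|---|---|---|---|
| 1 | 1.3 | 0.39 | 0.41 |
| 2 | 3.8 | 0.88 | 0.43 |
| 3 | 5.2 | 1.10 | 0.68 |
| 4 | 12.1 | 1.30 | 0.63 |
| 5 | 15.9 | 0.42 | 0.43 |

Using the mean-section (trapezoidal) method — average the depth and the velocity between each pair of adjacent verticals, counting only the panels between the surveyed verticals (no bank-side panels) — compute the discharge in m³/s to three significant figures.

Panel 1-2: Δb = 2.5 m, d̄ = (0.39+0.88)/2 = 0.635, v̄ = (0.41+0.43)/2 = 0.42 → q = 2.5×0.635×0.42 = 0.6668 m³/s
Panel 2-3: Δb = 1.4 m, d̄ = (0.88+1.10)/2 = 0.99, v̄ = (0.43+0.68)/2 = 0.555 → q = 1.4×0.99×0.555 = 0.7692 m³/s
Panel 3-4: Δb = 6.9 m, d̄ = (1.10+1.30)/2 = 1.2, v̄ = (0.68+0.63)/2 = 0.655 → q = 6.9×1.2×0.655 = 5.423 m³/s
Panel 4-5: Δb = 3.8 m, d̄ = (1.30+0.42)/2 = 0.86, v̄ = (0.63+0.43)/2 = 0.53 → q = 3.8×0.86×0.53 = 1.732 m³/s
Q = Σ q = 8.591 m³/s

8.59 m³/s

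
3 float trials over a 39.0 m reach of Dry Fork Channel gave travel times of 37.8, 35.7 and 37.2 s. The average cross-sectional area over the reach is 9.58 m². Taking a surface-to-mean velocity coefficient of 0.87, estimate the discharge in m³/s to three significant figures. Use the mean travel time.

t̄ = (37.8 + 35.7 + 37.2) / 3 = 36.9 s
v_surface = L / t̄ = 39.0 / 36.9 = 1.057 m/s
v_mean = 0.87 × 1.057 = 0.9195 m/s
Q = A × v_mean = 9.58 × 0.9195 = 8.809 m³/s

8.81 m³/s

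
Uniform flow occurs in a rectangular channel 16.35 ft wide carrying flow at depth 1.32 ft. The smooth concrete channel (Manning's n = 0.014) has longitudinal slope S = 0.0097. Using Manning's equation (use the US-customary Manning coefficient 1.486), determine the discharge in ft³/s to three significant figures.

A = b·y = 16.35 × 1.32 = 21.58 ft²
P = b + 2y = 16.35 + 2×1.32 = 18.99 ft
R = A/P = 21.58/18.99 = 1.136 ft
Q = (1.486/n)·A·R^(2/3)·S^(1/2) = (1.486/0.014) × 21.58 × 1.136^(2/3) × 0.0097^(1/2) = 245.7 ft³/s

246 ft³/s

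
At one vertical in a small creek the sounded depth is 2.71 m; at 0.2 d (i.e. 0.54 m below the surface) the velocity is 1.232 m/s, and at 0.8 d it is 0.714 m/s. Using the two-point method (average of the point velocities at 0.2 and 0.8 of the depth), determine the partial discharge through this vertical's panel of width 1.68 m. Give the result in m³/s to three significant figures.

4.43 m³/s

v̄ = (1.232 + 0.714) / 2 = 0.9730 m/s
q = v̄ × d × w = 0.9730 × 2.71 × 1.68 = 4.430 m³/s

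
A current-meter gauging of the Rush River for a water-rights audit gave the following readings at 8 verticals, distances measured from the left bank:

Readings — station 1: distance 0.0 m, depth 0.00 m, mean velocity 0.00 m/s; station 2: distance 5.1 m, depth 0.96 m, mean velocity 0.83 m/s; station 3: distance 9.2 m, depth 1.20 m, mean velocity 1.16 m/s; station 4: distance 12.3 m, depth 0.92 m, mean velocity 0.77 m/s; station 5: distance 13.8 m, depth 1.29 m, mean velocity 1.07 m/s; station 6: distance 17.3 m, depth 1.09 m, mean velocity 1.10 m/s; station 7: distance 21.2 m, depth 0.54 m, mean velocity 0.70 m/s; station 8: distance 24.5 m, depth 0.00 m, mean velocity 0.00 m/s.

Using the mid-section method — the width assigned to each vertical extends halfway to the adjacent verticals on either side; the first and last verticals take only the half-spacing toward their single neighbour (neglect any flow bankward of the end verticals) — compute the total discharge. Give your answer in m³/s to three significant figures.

w_2 = (9.2 − 0.0)/2 = 4.6 m; q_2 = 0.83 × 0.96 × 4.6 = 3.665 m³/s
w_3 = (12.3 − 5.1)/2 = 3.6 m; q_3 = 1.16 × 1.20 × 3.6 = 5.011 m³/s
w_4 = (13.8 − 9.2)/2 = 2.3 m; q_4 = 0.77 × 0.92 × 2.3 = 1.629 m³/s
w_5 = (17.3 − 12.3)/2 = 2.5 m; q_5 = 1.07 × 1.29 × 2.5 = 3.451 m³/s
w_6 = (21.2 − 13.8)/2 = 3.7 m; q_6 = 1.10 × 1.09 × 3.7 = 4.436 m³/s
w_7 = (24.5 − 17.3)/2 = 3.6 m; q_7 = 0.70 × 0.54 × 3.6 = 1.361 m³/s
Stations 1, 8 contribute zero (depth or velocity is 0).
Q = Σ qᵢ = 19.55 m³/s

19.6 m³/s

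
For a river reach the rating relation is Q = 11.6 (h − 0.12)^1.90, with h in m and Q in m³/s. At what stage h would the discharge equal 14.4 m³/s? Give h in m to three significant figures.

h − h₀ = (Q/C)^(1/b) = (14.4/11.6)^(1/1.90) = 1.121 m
h = 0.12 + 1.121 = 1.241 m

1.24 m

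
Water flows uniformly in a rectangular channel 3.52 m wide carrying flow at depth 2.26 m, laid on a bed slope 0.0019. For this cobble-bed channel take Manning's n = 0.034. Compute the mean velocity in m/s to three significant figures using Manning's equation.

1.27 m/s

A = b·y = 3.52 × 2.26 = 7.955 m²
P = b + 2y = 3.52 + 2×2.26 = 8.040 m
R = A/P = 7.955/8.040 = 0.9895 m
Q = (1/n)·A·R^(2/3)·S^(1/2) = (1/0.034) × 7.955 × 0.9895^(2/3) × 0.0019^(1/2) = 10.13 m³/s
V = Q/A = 10.13/7.955 = 1.273 m/s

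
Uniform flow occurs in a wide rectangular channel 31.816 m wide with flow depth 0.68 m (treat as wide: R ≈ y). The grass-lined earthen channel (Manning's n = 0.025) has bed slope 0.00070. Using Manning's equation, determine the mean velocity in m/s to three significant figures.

A = b·y = 31.816 × 0.68 = 21.63 m²
Wide channel: R ≈ y = 0.68 m
Q = (1/n)·A·R^(2/3)·S^(1/2) = (1/0.025) × 21.63 × 0.6800^(2/3) × 0.00070^(1/2) = 17.71 m³/s
V = Q/A = 17.71/21.63 = 0.8184 m/s

0.818 m/s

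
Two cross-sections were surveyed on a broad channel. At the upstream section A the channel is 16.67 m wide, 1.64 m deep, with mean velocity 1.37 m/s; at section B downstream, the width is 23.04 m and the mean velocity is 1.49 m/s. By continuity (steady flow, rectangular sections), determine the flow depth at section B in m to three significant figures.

Q = A₁V₁ = (16.67×1.64) × 1.37 = 37.45 m³/s
d₂ = Q/(b₂ V₂) = 37.45/(23.04×1.49) = 1.091 m

1.09 m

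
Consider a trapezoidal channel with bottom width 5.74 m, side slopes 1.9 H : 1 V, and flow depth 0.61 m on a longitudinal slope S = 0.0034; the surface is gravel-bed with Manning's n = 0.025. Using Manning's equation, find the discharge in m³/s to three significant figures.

A = (b + z·y)·y = (5.74 + 1.9×0.61)×0.61 = 4.208 m²
P = b + 2y√(1+z²) = 5.74 + 2×0.61×√(1+1.9²) = 8.359 m
R = A/P = 4.208/8.359 = 0.5034 m
Q = (1/n)·A·R^(2/3)·S^(1/2) = (1/0.025) × 4.208 × 0.5034^(2/3) × 0.0034^(1/2) = 6.212 m³/s

6.21 m³/s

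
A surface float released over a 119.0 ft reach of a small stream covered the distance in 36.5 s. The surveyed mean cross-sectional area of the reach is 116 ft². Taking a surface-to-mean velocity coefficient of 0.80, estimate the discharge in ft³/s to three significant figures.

303 ft³/s

v_surface = L / t̄ = 119.0 / 36.5 = 3.260 ft/s
v_mean = 0.80 × 3.260 = 2.608 ft/s
Q = A × v_mean = 116 × 2.608 = 302.6 ft³/s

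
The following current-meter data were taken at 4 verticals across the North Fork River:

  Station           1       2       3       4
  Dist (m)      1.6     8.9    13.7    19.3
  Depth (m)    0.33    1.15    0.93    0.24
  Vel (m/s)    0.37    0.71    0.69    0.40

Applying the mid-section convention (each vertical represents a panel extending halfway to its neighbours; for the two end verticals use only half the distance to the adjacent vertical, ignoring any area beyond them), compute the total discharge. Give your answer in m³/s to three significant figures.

8.99 m³/s

w_1 = (8.9 − 1.6)/2 = 3.65 m; q_1 = 0.37 × 0.33 × 3.65 = 0.4457 m³/s
w_2 = (13.7 − 1.6)/2 = 6.05 m; q_2 = 0.71 × 1.15 × 6.05 = 4.940 m³/s
w_3 = (19.3 − 8.9)/2 = 5.2 m; q_3 = 0.69 × 0.93 × 5.2 = 3.337 m³/s
w_4 = (19.3 − 13.7)/2 = 2.8 m; q_4 = 0.40 × 0.24 × 2.8 = 0.2688 m³/s
Q = Σ qᵢ = 8.991 m³/s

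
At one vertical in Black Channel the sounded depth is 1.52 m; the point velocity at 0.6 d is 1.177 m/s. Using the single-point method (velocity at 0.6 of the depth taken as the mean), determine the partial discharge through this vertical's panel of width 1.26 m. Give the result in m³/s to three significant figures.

v̄ = v₀.₆ = 1.177 m/s
q = v̄ × d × w = 1.177 × 1.52 × 1.26 = 2.254 m³/s

2.25 m³/s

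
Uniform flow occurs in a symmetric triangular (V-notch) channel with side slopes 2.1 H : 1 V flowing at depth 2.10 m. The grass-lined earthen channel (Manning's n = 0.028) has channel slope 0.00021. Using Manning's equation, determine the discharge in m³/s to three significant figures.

A = z·y² = 2.1×2.10² = 9.261 m²
P = 2y√(1+z²) = 2×2.10×√(1+2.1²) = 9.769 m
R = A/P = 9.261/9.769 = 0.9480 m
Q = (1/n)·A·R^(2/3)·S^(1/2) = (1/0.028) × 9.261 × 0.9480^(2/3) × 0.00021^(1/2) = 4.625 m³/s

4.63 m³/s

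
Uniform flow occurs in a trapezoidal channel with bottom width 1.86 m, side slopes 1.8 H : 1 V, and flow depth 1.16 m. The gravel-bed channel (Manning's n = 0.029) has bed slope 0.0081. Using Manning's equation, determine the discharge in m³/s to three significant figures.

A = (b + z·y)·y = (1.86 + 1.8×1.16)×1.16 = 4.580 m²
P = b + 2y√(1+z²) = 1.86 + 2×1.16×√(1+1.8²) = 6.637 m
R = A/P = 4.580/6.637 = 0.6900 m
Q = (1/n)·A·R^(2/3)·S^(1/2) = (1/0.029) × 4.580 × 0.6900^(2/3) × 0.0081^(1/2) = 11.10 m³/s

11.1 m³/s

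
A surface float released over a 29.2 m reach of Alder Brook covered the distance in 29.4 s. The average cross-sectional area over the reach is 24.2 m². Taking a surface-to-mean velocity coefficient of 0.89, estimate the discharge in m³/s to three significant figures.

21.4 m³/s

v_surface = L / t̄ = 29.2 / 29.4 = 0.9932 m/s
v_mean = 0.89 × 0.9932 = 0.8839 m/s
Q = A × v_mean = 24.2 × 0.8839 = 21.39 m³/s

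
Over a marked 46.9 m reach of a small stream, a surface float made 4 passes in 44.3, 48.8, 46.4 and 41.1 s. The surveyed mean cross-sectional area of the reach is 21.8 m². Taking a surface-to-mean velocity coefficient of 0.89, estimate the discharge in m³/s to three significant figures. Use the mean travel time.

20.2 m³/s

t̄ = (44.3 + 48.8 + 46.4 + 41.1) / 4 = 45.15 s
v_surface = L / t̄ = 46.9 / 45.15 = 1.039 m/s
v_mean = 0.89 × 1.039 = 0.9245 m/s
Q = A × v_mean = 21.8 × 0.9245 = 20.15 m³/s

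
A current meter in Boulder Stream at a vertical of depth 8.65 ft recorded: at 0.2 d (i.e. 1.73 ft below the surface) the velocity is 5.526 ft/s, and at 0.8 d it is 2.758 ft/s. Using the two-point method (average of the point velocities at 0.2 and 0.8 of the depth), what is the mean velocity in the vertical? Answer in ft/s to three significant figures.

v̄ = (5.526 + 2.758) / 2 = 4.142 ft/s

4.14 ft/s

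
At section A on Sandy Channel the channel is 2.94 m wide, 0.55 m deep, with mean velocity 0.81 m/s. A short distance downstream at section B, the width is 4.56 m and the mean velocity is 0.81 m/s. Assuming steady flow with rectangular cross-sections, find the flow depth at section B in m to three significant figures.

Q = A₁V₁ = (2.94×0.55) × 0.81 = 1.310 m³/s
d₂ = Q/(b₂ V₂) = 1.310/(4.56×0.81) = 0.3546 m

0.355 m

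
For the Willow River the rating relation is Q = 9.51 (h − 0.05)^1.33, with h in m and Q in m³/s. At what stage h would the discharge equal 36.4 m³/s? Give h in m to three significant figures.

2.79 m

h − h₀ = (Q/C)^(1/b) = (36.4/9.51)^(1/1.33) = 2.743 m
h = 0.05 + 2.743 = 2.793 m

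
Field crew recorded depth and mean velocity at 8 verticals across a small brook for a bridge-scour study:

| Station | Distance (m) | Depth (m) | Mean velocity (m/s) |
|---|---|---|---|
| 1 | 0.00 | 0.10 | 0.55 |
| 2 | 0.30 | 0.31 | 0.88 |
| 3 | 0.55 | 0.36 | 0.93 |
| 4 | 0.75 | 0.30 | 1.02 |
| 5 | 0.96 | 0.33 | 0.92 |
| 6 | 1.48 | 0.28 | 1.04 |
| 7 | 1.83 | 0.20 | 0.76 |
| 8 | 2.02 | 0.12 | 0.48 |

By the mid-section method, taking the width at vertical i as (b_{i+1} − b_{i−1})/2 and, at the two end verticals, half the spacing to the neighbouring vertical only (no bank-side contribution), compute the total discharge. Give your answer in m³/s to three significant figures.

0.505 m³/s

w_1 = (0.30 − 0.00)/2 = 0.15 m; q_1 = 0.55 × 0.10 × 0.15 = 0.008250 m³/s
w_2 = (0.55 − 0.00)/2 = 0.275 m; q_2 = 0.88 × 0.31 × 0.275 = 0.07502 m³/s
w_3 = (0.75 − 0.30)/2 = 0.225 m; q_3 = 0.93 × 0.36 × 0.225 = 0.07533 m³/s
w_4 = (0.96 − 0.55)/2 = 0.205 m; q_4 = 1.02 × 0.30 × 0.205 = 0.06273 m³/s
w_5 = (1.48 − 0.75)/2 = 0.365 m; q_5 = 0.92 × 0.33 × 0.365 = 0.1108 m³/s
w_6 = (1.83 − 0.96)/2 = 0.435 m; q_6 = 1.04 × 0.28 × 0.435 = 0.1267 m³/s
w_7 = (2.02 − 1.48)/2 = 0.27 m; q_7 = 0.76 × 0.20 × 0.27 = 0.04104 m³/s
w_8 = (2.02 − 1.83)/2 = 0.095 m; q_8 = 0.48 × 0.12 × 0.095 = 0.005472 m³/s
Q = Σ qᵢ = 0.5053 m³/s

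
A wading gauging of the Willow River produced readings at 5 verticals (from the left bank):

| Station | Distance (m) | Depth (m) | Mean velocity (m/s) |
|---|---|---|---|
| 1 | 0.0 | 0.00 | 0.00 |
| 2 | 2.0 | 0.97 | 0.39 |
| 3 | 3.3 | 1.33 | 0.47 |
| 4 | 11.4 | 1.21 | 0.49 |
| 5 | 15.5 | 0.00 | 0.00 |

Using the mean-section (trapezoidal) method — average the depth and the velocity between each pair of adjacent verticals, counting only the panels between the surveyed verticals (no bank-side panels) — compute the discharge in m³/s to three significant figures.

6.38 m³/s

Panel 1-2: Δb = 2 m, d̄ = (0.00+0.97)/2 = 0.485, v̄ = (0.00+0.39)/2 = 0.195 → q = 2×0.485×0.195 = 0.1892 m³/s
Panel 2-3: Δb = 1.3 m, d̄ = (0.97+1.33)/2 = 1.15, v̄ = (0.39+0.47)/2 = 0.43 → q = 1.3×1.15×0.43 = 0.6429 m³/s
Panel 3-4: Δb = 8.1 m, d̄ = (1.33+1.21)/2 = 1.27, v̄ = (0.47+0.49)/2 = 0.48 → q = 8.1×1.27×0.48 = 4.938 m³/s
Panel 4-5: Δb = 4.1 m, d̄ = (1.21+0.00)/2 = 0.605, v̄ = (0.49+0.00)/2 = 0.245 → q = 4.1×0.605×0.245 = 0.6077 m³/s
Q = Σ q = 6.377 m³/s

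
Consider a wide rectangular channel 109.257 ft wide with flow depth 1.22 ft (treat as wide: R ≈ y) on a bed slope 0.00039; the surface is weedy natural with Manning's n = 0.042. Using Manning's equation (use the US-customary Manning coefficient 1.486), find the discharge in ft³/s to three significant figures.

106 ft³/s

A = b·y = 109.257 × 1.22 = 133.3 ft²
Wide channel: R ≈ y = 1.22 ft
Q = (1.486/n)·A·R^(2/3)·S^(1/2) = (1.486/0.042) × 133.3 × 1.220^(2/3) × 0.00039^(1/2) = 106.3 ft³/s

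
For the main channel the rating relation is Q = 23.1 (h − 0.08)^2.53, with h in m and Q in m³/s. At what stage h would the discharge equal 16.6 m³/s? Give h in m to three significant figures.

0.958 m

h − h₀ = (Q/C)^(1/b) = (16.6/23.1)^(1/2.53) = 0.8776 m
h = 0.08 + 0.8776 = 0.9576 m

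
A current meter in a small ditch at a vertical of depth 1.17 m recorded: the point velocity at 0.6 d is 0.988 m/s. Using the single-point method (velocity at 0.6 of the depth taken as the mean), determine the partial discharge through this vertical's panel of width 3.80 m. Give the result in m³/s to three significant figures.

4.39 m³/s

v̄ = v₀.₆ = 0.988 m/s
q = v̄ × d × w = 0.9880 × 1.17 × 3.80 = 4.393 m³/s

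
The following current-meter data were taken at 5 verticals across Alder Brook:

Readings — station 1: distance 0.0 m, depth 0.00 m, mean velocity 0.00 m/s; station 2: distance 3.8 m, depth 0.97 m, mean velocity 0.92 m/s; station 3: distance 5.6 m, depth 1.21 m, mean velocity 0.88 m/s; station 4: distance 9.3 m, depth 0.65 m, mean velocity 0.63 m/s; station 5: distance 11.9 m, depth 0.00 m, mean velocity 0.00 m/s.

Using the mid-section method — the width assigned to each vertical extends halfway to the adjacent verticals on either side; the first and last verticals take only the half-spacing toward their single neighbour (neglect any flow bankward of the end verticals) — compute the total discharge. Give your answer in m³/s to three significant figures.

w_2 = (5.6 − 0.0)/2 = 2.8 m; q_2 = 0.92 × 0.97 × 2.8 = 2.499 m³/s
w_3 = (9.3 − 3.8)/2 = 2.75 m; q_3 = 0.88 × 1.21 × 2.75 = 2.928 m³/s
w_4 = (11.9 − 5.6)/2 = 3.15 m; q_4 = 0.63 × 0.65 × 3.15 = 1.290 m³/s
Stations 1, 5 contribute zero (depth or velocity is 0).
Q = Σ qᵢ = 6.717 m³/s

6.72 m³/s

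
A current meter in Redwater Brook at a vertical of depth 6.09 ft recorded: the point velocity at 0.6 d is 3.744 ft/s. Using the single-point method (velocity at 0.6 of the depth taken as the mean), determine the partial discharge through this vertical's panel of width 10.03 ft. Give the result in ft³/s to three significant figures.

229 ft³/s

v̄ = v₀.₆ = 3.744 ft/s
q = v̄ × d × w = 3.744 × 6.09 × 10.03 = 228.7 ft³/s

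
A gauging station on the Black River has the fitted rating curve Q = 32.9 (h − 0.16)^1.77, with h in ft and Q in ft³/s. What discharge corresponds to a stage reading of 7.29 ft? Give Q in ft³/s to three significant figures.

1060 ft³/s

Q = 32.9 × (7.29 − 0.16)^1.77 = 32.9 × 7.13^1.77 = 1065 ft³/s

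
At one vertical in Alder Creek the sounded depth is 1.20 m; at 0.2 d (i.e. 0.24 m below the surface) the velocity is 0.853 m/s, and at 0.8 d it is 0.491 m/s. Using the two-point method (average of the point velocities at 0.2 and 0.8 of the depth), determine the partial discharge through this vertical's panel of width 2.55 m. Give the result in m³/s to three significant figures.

2.06 m³/s

v̄ = (0.853 + 0.491) / 2 = 0.6720 m/s
q = v̄ × d × w = 0.6720 × 1.20 × 2.55 = 2.056 m³/s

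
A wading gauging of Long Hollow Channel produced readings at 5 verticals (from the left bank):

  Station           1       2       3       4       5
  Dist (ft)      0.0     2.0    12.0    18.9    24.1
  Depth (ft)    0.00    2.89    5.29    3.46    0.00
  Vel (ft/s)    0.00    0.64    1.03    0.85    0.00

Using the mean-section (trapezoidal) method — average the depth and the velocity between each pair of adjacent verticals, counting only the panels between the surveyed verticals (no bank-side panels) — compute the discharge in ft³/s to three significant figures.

Panel 1-2: Δb = 2 ft, d̄ = (0.00+2.89)/2 = 1.445, v̄ = (0.00+0.64)/2 = 0.32 → q = 2×1.445×0.32 = 0.9248 ft³/s
Panel 2-3: Δb = 10 ft, d̄ = (2.89+5.29)/2 = 4.09, v̄ = (0.64+1.03)/2 = 0.835 → q = 10×4.09×0.835 = 34.15 ft³/s
Panel 3-4: Δb = 6.9 ft, d̄ = (5.29+3.46)/2 = 4.375, v̄ = (1.03+0.85)/2 = 0.94 → q = 6.9×4.375×0.94 = 28.38 ft³/s
Panel 4-5: Δb = 5.2 ft, d̄ = (3.46+0.00)/2 = 1.73, v̄ = (0.85+0.00)/2 = 0.425 → q = 5.2×1.73×0.425 = 3.823 ft³/s
Q = Σ q = 67.28 ft³/s

67.3 ft³/s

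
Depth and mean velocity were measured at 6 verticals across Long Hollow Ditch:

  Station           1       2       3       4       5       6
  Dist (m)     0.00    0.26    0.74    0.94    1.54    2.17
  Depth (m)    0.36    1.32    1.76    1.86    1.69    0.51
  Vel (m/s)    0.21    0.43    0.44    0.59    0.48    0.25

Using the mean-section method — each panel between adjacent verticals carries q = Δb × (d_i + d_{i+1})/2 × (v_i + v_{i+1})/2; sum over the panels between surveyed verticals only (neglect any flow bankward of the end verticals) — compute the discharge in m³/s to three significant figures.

Panel 1-2: Δb = 0.26 m, d̄ = (0.36+1.32)/2 = 0.84, v̄ = (0.21+0.43)/2 = 0.32 → q = 0.26×0.84×0.32 = 0.06989 m³/s
Panel 2-3: Δb = 0.48 m, d̄ = (1.32+1.76)/2 = 1.54, v̄ = (0.43+0.44)/2 = 0.435 → q = 0.48×1.54×0.435 = 0.3216 m³/s
Panel 3-4: Δb = 0.2 m, d̄ = (1.76+1.86)/2 = 1.81, v̄ = (0.44+0.59)/2 = 0.515 → q = 0.2×1.81×0.515 = 0.1864 m³/s
Panel 4-5: Δb = 0.6 m, d̄ = (1.86+1.69)/2 = 1.775, v̄ = (0.59+0.48)/2 = 0.535 → q = 0.6×1.775×0.535 = 0.5698 m³/s
Panel 5-6: Δb = 0.63 m, d̄ = (1.69+0.51)/2 = 1.1, v̄ = (0.48+0.25)/2 = 0.365 → q = 0.63×1.1×0.365 = 0.2529 m³/s
Q = Σ q = 1.401 m³/s

1.40 m³/s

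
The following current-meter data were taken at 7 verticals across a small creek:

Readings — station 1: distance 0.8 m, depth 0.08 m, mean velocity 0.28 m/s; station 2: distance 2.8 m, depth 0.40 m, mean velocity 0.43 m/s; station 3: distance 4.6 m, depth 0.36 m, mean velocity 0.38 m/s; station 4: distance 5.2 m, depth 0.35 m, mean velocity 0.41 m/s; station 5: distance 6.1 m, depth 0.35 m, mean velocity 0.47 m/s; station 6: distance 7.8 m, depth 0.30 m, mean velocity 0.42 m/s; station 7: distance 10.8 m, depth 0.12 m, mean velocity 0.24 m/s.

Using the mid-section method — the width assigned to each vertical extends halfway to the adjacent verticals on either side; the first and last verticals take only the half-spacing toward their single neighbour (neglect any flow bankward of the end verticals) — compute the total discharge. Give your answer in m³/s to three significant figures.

1.17 m³/s

w_1 = (2.8 − 0.8)/2 = 1 m; q_1 = 0.28 × 0.08 × 1 = 0.02240 m³/s
w_2 = (4.6 − 0.8)/2 = 1.9 m; q_2 = 0.43 × 0.40 × 1.9 = 0.3268 m³/s
w_3 = (5.2 − 2.8)/2 = 1.2 m; q_3 = 0.38 × 0.36 × 1.2 = 0.1642 m³/s
w_4 = (6.1 − 4.6)/2 = 0.75 m; q_4 = 0.41 × 0.35 × 0.75 = 0.1076 m³/s
w_5 = (7.8 − 5.2)/2 = 1.3 m; q_5 = 0.47 × 0.35 × 1.3 = 0.2139 m³/s
w_6 = (10.8 − 6.1)/2 = 2.35 m; q_6 = 0.42 × 0.30 × 2.35 = 0.2961 m³/s
w_7 = (10.8 − 7.8)/2 = 1.5 m; q_7 = 0.24 × 0.12 × 1.5 = 0.04320 m³/s
Q = Σ qᵢ = 1.174 m³/s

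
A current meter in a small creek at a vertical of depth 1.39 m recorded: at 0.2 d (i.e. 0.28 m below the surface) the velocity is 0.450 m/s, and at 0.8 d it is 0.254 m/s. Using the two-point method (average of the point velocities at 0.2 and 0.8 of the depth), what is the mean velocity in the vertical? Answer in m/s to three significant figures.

v̄ = (0.450 + 0.254) / 2 = 0.3520 m/s

0.352 m/s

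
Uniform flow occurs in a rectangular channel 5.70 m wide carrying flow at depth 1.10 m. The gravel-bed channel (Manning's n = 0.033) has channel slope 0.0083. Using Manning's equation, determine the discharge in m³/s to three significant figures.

14.8 m³/s

A = b·y = 5.70 × 1.10 = 6.270 m²
P = b + 2y = 5.70 + 2×1.10 = 7.900 m
R = A/P = 6.270/7.900 = 0.7937 m
Q = (1/n)·A·R^(2/3)·S^(1/2) = (1/0.033) × 6.270 × 0.7937^(2/3) × 0.0083^(1/2) = 14.84 m³/s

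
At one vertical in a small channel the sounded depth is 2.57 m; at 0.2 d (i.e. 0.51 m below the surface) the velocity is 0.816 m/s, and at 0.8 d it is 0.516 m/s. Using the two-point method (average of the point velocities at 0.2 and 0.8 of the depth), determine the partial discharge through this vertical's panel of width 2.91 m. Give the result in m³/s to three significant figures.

v̄ = (0.816 + 0.516) / 2 = 0.6660 m/s
q = v̄ × d × w = 0.6660 × 2.57 × 2.91 = 4.981 m³/s

4.98 m³/s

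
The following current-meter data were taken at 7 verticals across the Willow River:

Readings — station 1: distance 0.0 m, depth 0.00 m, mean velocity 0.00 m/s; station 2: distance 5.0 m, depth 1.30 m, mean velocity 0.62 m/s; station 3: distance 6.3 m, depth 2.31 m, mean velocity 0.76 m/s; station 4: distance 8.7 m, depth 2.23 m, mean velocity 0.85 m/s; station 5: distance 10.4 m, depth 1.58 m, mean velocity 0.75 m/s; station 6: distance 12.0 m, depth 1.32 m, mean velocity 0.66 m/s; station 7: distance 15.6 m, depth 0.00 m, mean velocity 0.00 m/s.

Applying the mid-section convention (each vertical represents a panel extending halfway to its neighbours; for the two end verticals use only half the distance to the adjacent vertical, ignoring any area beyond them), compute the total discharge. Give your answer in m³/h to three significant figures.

50000 m³/h

w_2 = (6.3 − 0.0)/2 = 3.15 m; q_2 = 0.62 × 1.30 × 3.15 = 2.539 m³/s
w_3 = (8.7 − 5.0)/2 = 1.85 m; q_3 = 0.76 × 2.31 × 1.85 = 3.248 m³/s
w_4 = (10.4 − 6.3)/2 = 2.05 m; q_4 = 0.85 × 2.23 × 2.05 = 3.886 m³/s
w_5 = (12.0 − 8.7)/2 = 1.65 m; q_5 = 0.75 × 1.58 × 1.65 = 1.955 m³/s
w_6 = (15.6 − 10.4)/2 = 2.6 m; q_6 = 0.66 × 1.32 × 2.6 = 2.265 m³/s
Stations 1, 7 contribute zero (depth or velocity is 0).
Q = Σ qᵢ = 13.89 m³/s
= 13.89 × 3600 = 50010 m³/h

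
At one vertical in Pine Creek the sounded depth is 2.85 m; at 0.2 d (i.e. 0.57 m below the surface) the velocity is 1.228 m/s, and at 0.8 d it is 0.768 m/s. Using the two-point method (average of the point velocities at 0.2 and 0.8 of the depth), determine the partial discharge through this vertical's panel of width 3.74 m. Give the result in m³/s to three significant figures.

10.6 m³/s

v̄ = (1.228 + 0.768) / 2 = 0.9980 m/s
q = v̄ × d × w = 0.9980 × 2.85 × 3.74 = 10.64 m³/s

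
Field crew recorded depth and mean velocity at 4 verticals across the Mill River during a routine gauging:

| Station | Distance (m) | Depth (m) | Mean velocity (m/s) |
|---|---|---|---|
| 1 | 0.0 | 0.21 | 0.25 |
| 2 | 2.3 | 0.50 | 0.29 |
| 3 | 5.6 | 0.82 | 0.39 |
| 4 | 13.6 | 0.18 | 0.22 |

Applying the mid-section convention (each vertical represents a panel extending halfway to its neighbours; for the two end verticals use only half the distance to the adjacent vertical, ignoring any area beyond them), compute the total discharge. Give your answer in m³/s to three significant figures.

2.43 m³/s

w_1 = (2.3 − 0.0)/2 = 1.15 m; q_1 = 0.25 × 0.21 × 1.15 = 0.06038 m³/s
w_2 = (5.6 − 0.0)/2 = 2.8 m; q_2 = 0.29 × 0.50 × 2.8 = 0.4060 m³/s
w_3 = (13.6 − 2.3)/2 = 5.65 m; q_3 = 0.39 × 0.82 × 5.65 = 1.807 m³/s
w_4 = (13.6 − 5.6)/2 = 4 m; q_4 = 0.22 × 0.18 × 4 = 0.1584 m³/s
Q = Σ qᵢ = 2.432 m³/s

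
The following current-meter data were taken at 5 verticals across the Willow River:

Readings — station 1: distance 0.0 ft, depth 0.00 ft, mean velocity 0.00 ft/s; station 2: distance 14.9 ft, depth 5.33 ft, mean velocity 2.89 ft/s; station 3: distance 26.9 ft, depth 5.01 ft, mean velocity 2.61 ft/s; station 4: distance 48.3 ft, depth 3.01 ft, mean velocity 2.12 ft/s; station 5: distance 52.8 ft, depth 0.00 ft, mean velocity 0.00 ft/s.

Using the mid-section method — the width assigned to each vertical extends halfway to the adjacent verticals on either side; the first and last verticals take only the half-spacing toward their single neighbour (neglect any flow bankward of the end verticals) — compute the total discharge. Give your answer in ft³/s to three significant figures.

508 ft³/s

w_2 = (26.9 − 0.0)/2 = 13.45 ft; q_2 = 2.89 × 5.33 × 13.45 = 207.2 ft³/s
w_3 = (48.3 − 14.9)/2 = 16.7 ft; q_3 = 2.61 × 5.01 × 16.7 = 218.4 ft³/s
w_4 = (52.8 − 26.9)/2 = 12.95 ft; q_4 = 2.12 × 3.01 × 12.95 = 82.64 ft³/s
Stations 1, 5 contribute zero (depth or velocity is 0).
Q = Σ qᵢ = 508.2 ft³/s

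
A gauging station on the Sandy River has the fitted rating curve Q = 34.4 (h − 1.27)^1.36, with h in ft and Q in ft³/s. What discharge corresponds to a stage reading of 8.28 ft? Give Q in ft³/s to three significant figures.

Q = 34.4 × (8.28 − 1.27)^1.36 = 34.4 × 7.01^1.36 = 486.1 ft³/s

486 ft³/s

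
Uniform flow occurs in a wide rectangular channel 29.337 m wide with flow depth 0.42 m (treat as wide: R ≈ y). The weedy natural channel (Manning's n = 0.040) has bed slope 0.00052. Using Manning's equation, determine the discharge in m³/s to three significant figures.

A = b·y = 29.337 × 0.42 = 12.32 m²
Wide channel: R ≈ y = 0.42 m
Q = (1/n)·A·R^(2/3)·S^(1/2) = (1/0.040) × 12.32 × 0.4200^(2/3) × 0.00052^(1/2) = 3.939 m³/s

3.94 m³/s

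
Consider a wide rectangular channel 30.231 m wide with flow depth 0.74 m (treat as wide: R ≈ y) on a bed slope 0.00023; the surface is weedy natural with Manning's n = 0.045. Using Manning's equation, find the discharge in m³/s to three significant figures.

A = b·y = 30.231 × 0.74 = 22.37 m²
Wide channel: R ≈ y = 0.74 m
Q = (1/n)·A·R^(2/3)·S^(1/2) = (1/0.045) × 22.37 × 0.7400^(2/3) × 0.00023^(1/2) = 6.168 m³/s

6.17 m³/s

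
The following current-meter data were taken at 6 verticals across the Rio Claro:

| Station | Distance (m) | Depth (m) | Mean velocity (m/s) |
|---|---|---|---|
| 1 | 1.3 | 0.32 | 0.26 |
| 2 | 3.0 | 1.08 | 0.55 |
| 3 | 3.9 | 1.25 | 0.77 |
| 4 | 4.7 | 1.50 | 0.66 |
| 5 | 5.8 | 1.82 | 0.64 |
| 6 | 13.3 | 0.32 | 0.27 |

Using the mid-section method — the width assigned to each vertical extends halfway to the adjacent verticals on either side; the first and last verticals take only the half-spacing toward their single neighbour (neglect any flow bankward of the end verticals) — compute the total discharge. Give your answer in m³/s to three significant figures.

7.93 m³/s

w_1 = (3.0 − 1.3)/2 = 0.85 m; q_1 = 0.26 × 0.32 × 0.85 = 0.07072 m³/s
w_2 = (3.9 − 1.3)/2 = 1.3 m; q_2 = 0.55 × 1.08 × 1.3 = 0.7722 m³/s
w_3 = (4.7 − 3.0)/2 = 0.85 m; q_3 = 0.77 × 1.25 × 0.85 = 0.8181 m³/s
w_4 = (5.8 − 3.9)/2 = 0.95 m; q_4 = 0.66 × 1.50 × 0.95 = 0.9405 m³/s
w_5 = (13.3 − 4.7)/2 = 4.3 m; q_5 = 0.64 × 1.82 × 4.3 = 5.009 m³/s
w_6 = (13.3 − 5.8)/2 = 3.75 m; q_6 = 0.27 × 0.32 × 3.75 = 0.3240 m³/s
Q = Σ qᵢ = 7.934 m³/s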